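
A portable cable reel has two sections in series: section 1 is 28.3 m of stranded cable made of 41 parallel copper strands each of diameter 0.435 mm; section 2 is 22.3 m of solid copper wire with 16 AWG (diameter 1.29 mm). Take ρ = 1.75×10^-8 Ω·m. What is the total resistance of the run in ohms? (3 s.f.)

Section 1: A_strand = π(2.1750e-04)² = 1.486e-07 m²; R₁ = ρL/(N·A_s) = (1.75×10^-8)(28.3)/(41×1.486e-07) = 0.08128 Ω
Section 2: A = π(1.29/2 mm)² = π(6.4500e-04 m)² = 1.307e-06 m²
R₂ = (1.75×10^-8)(22.3)/(1.307e-06) = 0.2986 Ω
R = R₁ + R₂ = 0.380 Ω

0.380 Ω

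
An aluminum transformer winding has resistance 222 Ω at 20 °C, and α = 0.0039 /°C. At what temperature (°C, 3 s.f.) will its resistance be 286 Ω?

R = R₀(1 + α(T − T₀)) ⇒ T = T₀ + (R/R₀ − 1)/α
T = 20 + (286/222 − 1)/0.0039 = 20 + (0.2883)/0.0039 = 93.9 °C

93.9 °C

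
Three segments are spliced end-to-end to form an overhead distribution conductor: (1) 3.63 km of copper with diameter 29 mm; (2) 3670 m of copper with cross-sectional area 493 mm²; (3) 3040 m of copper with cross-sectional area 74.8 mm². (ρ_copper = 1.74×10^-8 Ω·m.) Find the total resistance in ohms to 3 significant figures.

Seg 1: A = π(d/2)² = π(1.4500e-02 m)² = 6.605e-04 m²
R_1 = (1.74×10^-8)(3630)/(6.605e-04) = 0.09562 Ω
Seg 2: A = 493 mm² = 4.930e-04 m²
R_2 = (1.74×10^-8)(3670)/(4.930e-04) = 0.1295 Ω
Seg 3: A = 74.8 mm² = 7.480e-05 m²
R_3 = (1.74×10^-8)(3040)/(7.480e-05) = 0.7072 Ω
R_total = R_1 + R_2 + R_3 = 0.932 Ω

0.932 Ω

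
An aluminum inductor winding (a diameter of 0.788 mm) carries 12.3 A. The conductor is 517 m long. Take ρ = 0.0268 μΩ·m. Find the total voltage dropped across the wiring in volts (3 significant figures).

349 V

ρ = 0.0268 μΩ·m = 2.68×10^-8 Ω·m
A = π(d/2)² = π(3.9400e-04 m)² = 4.877e-07 m²
R = ρL/A = (2.68×10^-8)(517)/(4.877e-07) = 28.41 Ω
V = IR = 12.3 × 28.41 = 349 V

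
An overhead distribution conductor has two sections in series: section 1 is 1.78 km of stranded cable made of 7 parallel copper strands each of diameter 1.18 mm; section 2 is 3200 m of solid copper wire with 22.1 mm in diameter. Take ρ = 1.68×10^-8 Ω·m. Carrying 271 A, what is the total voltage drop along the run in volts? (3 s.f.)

Section 1: A_strand = π(5.9000e-04)² = 1.094e-06 m²; R₁ = ρL/(N·A_s) = (1.68×10^-8)(1780)/(7×1.094e-06) = 3.906 Ω
Section 2: A = π(d/2)² = π(1.1050e-02 m)² = 3.836e-04 m²
R₂ = (1.68×10^-8)(3200)/(3.836e-04) = 0.1401 Ω
R = R₁ + R₂ = 4.047 Ω
V = IR = 271 × 4.047 = 1100 V

1100 V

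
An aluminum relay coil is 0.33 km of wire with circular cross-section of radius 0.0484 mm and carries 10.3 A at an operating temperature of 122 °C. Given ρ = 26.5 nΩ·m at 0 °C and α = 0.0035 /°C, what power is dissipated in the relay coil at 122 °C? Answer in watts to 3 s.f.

1.80×10^5 W

ρ = 26.5 nΩ·m = 2.65×10^-8 Ω·m
A = πr² = π(4.8400e-05 m)² = 7.359e-09 m²
R₍0₎ = ρL/A = (2.65×10^-8)(330)/(7.359e-09) = 1188 Ω
R₍122₎ = R₍0₎(1 + αΔT) = 1188 × (1 + 0.0035×122) = 1696 Ω
P = I²R = (10.3)² × 1696 = 1.80×10^5 W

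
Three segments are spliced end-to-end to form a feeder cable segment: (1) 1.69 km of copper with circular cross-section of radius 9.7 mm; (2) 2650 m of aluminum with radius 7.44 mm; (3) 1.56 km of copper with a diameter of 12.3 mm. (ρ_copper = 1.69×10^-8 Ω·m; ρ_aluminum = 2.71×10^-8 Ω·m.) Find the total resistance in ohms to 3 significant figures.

Seg 1: A = πr² = π(9.7000e-03 m)² = 2.956e-04 m²
R_1 = (1.69×10^-8)(1690)/(2.956e-04) = 0.09662 Ω
Seg 2: A = πr² = π(7.4400e-03 m)² = 1.739e-04 m²
R_2 = (2.71×10^-8)(2650)/(1.739e-04) = 0.413 Ω
Seg 3: A = π(d/2)² = π(6.1500e-03 m)² = 1.188e-04 m²
R_3 = (1.69×10^-8)(1560)/(1.188e-04) = 0.2219 Ω
R_total = R_1 + R_2 + R_3 = 0.731 Ω

0.731 Ω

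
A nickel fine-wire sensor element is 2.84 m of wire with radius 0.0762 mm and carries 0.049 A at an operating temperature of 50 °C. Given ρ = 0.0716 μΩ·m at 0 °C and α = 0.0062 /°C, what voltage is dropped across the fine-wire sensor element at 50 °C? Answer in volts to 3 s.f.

ρ = 0.0716 μΩ·m = 7.16×10^-8 Ω·m
A = πr² = π(7.6200e-05 m)² = 1.824e-08 m²
R₍0₎ = ρL/A = (7.16×10^-8)(2.84)/(1.824e-08) = 11.15 Ω
R₍50₎ = R₍0₎(1 + αΔT) = 11.15 × (1 + 0.0062×50) = 14.6 Ω
V = IR = 0.049 × 14.6 = 0.716 V

0.716 V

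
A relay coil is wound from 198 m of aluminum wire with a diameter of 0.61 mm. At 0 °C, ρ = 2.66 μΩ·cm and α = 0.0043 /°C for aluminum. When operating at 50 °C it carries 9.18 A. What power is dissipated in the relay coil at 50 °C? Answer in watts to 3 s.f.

1850 W

ρ = 2.66 μΩ·cm = 2.66×10^-8 Ω·m
A = π(d/2)² = π(3.0500e-04 m)² = 2.922e-07 m²
R₍0₎ = ρL/A = (2.66×10^-8)(198)/(2.922e-07) = 18.02 Ω
R₍50₎ = R₍0₎(1 + αΔT) = 18.02 × (1 + 0.0043×50) = 21.9 Ω
P = I²R = (9.18)² × 21.9 = 1850 W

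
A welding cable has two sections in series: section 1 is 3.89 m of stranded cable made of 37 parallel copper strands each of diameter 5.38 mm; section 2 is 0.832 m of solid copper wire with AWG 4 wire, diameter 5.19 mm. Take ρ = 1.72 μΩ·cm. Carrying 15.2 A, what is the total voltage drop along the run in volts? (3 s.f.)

ρ = 1.72 μΩ·cm = 1.72×10^-8 Ω·m
Section 1: A_strand = π(2.6900e-03)² = 2.273e-05 m²; R₁ = ρL/(N·A_s) = (1.72×10^-8)(3.89)/(37×2.273e-05) = 7.955×10^-5 Ω
Section 2: A = π(5.19/2 mm)² = π(2.5950e-03 m)² = 2.116e-05 m²
R₂ = (1.72×10^-8)(0.832)/(2.116e-05) = 6.764×10^-4 Ω
R = R₁ + R₂ = 7.560×10^-4 Ω
V = IR = 15.2 × 7.560×10^-4 = 0.0115 V

0.0115 V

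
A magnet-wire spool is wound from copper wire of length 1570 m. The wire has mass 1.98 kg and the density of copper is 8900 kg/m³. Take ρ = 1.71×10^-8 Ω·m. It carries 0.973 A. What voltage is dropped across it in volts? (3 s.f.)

184 V

A = m/(density·L) = 1.98/(8900×1570) = 1.4170e-07 m²
R = ρL/A = (1.71×10^-8)(1570)/(1.4170e-07) = 189.5 Ω
V = IR = 0.973 × 189.5 = 184 V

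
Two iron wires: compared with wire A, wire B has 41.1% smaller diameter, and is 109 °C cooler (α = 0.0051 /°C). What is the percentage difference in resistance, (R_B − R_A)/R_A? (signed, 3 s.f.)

28.0%

R ∝ ρL/d² with ρ ∝ (1+αΔT), so R_B/R_A = (1 − 41.1/100)⁻² × (1 − 0.0051×109)
= 2.882 × 0.4441 = 1.28
(R_B − R_A)/R_A = 1.28 − 1 = 28.0%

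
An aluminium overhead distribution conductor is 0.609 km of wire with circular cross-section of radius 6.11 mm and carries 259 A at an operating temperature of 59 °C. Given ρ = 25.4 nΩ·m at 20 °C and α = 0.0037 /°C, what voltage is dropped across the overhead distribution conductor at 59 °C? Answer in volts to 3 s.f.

ρ = 25.4 nΩ·m = 2.54×10^-8 Ω·m
A = πr² = π(6.1100e-03 m)² = 1.173e-04 m²
R₍20₎ = ρL/A = (2.54×10^-8)(609)/(1.173e-04) = 0.1319 Ω
R₍59₎ = R₍20₎(1 + αΔT) = 0.1319 × (1 + 0.0037×39) = 0.1509 Ω
V = IR = 259 × 0.1509 = 39.1 V

39.1 V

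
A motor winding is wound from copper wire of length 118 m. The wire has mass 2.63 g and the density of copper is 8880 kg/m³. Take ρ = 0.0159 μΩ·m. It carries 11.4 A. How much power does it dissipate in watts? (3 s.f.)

97100 W

ρ = 0.0159 μΩ·m = 1.59×10^-8 Ω·m
A = m/(density·L) = 0.00263/(8880×118) = 2.5099e-09 m²
R = ρL/A = (1.59×10^-8)(118)/(2.5099e-09) = 747.5 Ω
P = I²R = (11.4)² × 747.5 = 97100 W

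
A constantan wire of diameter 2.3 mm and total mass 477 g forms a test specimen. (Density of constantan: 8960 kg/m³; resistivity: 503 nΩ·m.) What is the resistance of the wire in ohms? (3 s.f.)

ρ = 503 nΩ·m = 5.03×10^-7 Ω·m
A = π(d/2)² = π(1.1500e-03 m)² = 4.1548e-06 m²
L = m/(density·A) = 0.477/(8960×4.1548e-06) = 12.81 m
R = ρL/A = (5.03×10^-7)(12.81)/(4.1548e-06) = 1.55 Ω

1.55 Ω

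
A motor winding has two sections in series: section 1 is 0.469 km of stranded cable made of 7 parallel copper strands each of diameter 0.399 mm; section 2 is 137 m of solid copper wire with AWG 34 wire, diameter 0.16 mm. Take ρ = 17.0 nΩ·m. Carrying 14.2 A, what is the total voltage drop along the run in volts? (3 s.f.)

ρ = 17.0 nΩ·m = 1.70×10^-8 Ω·m
Section 1: A_strand = π(1.9950e-04)² = 1.250e-07 m²; R₁ = ρL/(N·A_s) = (1.70×10^-8)(469)/(7×1.250e-07) = 9.109 Ω
Section 2: A = π(0.16/2 mm)² = π(8.0000e-05 m)² = 2.011e-08 m²
R₂ = (1.70×10^-8)(137)/(2.011e-08) = 115.8 Ω
R = R₁ + R₂ = 124.9 Ω
V = IR = 14.2 × 124.9 = 1770 V

1770 V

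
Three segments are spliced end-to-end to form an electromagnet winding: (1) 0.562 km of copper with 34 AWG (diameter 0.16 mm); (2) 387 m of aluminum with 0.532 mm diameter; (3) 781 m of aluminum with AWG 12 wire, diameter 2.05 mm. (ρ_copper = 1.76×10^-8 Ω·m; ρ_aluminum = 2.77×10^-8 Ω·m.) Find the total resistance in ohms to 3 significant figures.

547 Ω

Seg 1: A = π(0.16/2 mm)² = π(8.0000e-05 m)² = 2.011e-08 m²
R_1 = (1.76×10^-8)(562)/(2.011e-08) = 491.9 Ω
Seg 2: A = π(d/2)² = π(2.6600e-04 m)² = 2.223e-07 m²
R_2 = (2.77×10^-8)(387)/(2.223e-07) = 48.23 Ω
Seg 3: A = π(2.05/2 mm)² = π(1.0250e-03 m)² = 3.301e-06 m²
R_3 = (2.77×10^-8)(781)/(3.301e-06) = 6.554 Ω
R_total = R_1 + R_2 + R_3 = 547 Ω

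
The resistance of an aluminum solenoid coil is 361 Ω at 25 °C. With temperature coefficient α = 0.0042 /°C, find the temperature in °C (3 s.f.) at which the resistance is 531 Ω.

R = R₀(1 + α(T − T₀)) ⇒ T = T₀ + (R/R₀ − 1)/α
T = 25 + (531/361 − 1)/0.0042 = 25 + (0.4709)/0.0042 = 137 °C

137 °C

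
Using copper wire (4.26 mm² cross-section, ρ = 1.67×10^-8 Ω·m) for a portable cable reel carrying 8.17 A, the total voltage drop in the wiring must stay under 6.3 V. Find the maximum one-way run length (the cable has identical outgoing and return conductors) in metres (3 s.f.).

98.4 m

A = 4.26 mm² = 4.260e-06 m²
L_max = V_max·A/(2·ρI) = (6.3)(4.260e-06)/(2×1.67×10^-8×8.17) = 98.4 m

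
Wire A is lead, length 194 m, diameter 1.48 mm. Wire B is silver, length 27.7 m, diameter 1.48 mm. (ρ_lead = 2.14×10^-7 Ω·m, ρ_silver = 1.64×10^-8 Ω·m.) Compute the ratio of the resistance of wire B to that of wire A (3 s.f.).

0.0109

R ∝ ρL/d², so R_B/R_A = (ρ_B/ρ_A) × (L_B/L_A)
= (1.64×10^-8/2.14×10^-7) × (27.7/194) = 0.0109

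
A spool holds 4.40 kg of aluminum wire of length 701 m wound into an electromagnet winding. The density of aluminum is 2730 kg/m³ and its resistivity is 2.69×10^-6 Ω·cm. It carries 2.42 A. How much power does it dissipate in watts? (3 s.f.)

ρ = 2.69×10^-6 Ω·cm = 2.69×10^-8 Ω·m
A = m/(density·L) = 4.4/(2730×701) = 2.2992e-06 m²
R = ρL/A = (2.69×10^-8)(701)/(2.2992e-06) = 8.202 Ω
P = I²R = (2.42)² × 8.202 = 48.0 W

48.0 W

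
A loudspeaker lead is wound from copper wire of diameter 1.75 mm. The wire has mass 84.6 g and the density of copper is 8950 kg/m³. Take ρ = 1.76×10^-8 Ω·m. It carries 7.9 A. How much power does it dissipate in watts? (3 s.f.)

A = π(d/2)² = π(8.7500e-04 m)² = 2.4053e-06 m²
L = m/(density·A) = 0.0846/(8950×2.4053e-06) = 3.93 m
R = ρL/A = (1.76×10^-8)(3.93)/(2.4053e-06) = 0.02876 Ω
P = I²R = (7.9)² × 0.02876 = 1.79 W

1.79 W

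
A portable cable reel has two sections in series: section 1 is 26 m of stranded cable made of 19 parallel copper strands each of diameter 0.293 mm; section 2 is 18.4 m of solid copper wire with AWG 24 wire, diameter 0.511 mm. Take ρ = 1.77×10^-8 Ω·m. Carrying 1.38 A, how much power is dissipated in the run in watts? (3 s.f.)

3.71 W

Section 1: A_strand = π(1.4650e-04)² = 6.743e-08 m²; R₁ = ρL/(N·A_s) = (1.77×10^-8)(26)/(19×6.743e-08) = 0.3592 Ω
Section 2: A = π(0.511/2 mm)² = π(2.5550e-04 m)² = 2.051e-07 m²
R₂ = (1.77×10^-8)(18.4)/(2.051e-07) = 1.588 Ω
R = R₁ + R₂ = 1.947 Ω
P = I²R = (1.38)² × 1.947 = 3.71 W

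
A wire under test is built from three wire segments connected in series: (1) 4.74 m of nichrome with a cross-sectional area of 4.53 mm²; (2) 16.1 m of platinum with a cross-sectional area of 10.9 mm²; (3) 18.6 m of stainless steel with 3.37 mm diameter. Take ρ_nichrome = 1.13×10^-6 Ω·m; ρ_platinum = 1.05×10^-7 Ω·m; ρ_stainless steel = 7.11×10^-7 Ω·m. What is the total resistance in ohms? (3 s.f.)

Seg 1: A = 4.53 mm² = 4.530e-06 m²
R_1 = (1.13×10^-6)(4.74)/(4.530e-06) = 1.182 Ω
Seg 2: A = 10.9 mm² = 1.090e-05 m²
R_2 = (1.05×10^-7)(16.1)/(1.090e-05) = 0.1551 Ω
Seg 3: A = π(d/2)² = π(1.6850e-03 m)² = 8.920e-06 m²
R_3 = (7.11×10^-7)(18.6)/(8.920e-06) = 1.483 Ω
R_total = R_1 + R_2 + R_3 = 2.82 Ω

2.82 Ω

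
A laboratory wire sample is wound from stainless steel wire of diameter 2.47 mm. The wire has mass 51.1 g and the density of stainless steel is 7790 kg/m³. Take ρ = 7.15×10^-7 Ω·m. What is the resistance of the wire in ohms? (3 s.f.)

0.204 Ω

A = π(d/2)² = π(1.2350e-03 m)² = 4.7916e-06 m²
L = m/(density·A) = 0.0511/(7790×4.7916e-06) = 1.369 m
R = ρL/A = (7.15×10^-7)(1.369)/(4.7916e-06) = 0.204 Ω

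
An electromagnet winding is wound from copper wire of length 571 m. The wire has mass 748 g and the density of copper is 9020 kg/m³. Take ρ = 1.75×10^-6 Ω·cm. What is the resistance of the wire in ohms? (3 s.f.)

ρ = 1.75×10^-6 Ω·cm = 1.75×10^-8 Ω·m
A = m/(density·L) = 0.748/(9020×571) = 1.4523e-07 m²
R = ρL/A = (1.75×10^-8)(571)/(1.4523e-07) = 68.8 Ω

68.8 Ω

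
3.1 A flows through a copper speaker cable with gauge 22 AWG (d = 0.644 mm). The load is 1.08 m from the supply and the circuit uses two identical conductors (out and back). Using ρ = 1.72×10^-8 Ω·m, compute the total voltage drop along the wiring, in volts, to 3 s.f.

A = π(0.644/2 mm)² = π(3.2200e-04 m)² = 3.257e-07 m²
Total conductor length (both ways) L = 2 × 1.08 = 2.16 m
R = ρL/A = (1.72×10^-8)(2.16)/(3.257e-07) = 0.1141 Ω
V = IR = 3.1 × 0.1141 = 0.354 V

0.354 V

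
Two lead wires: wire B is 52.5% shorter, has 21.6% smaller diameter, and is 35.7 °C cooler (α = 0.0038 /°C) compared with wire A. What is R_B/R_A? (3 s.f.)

0.668

R ∝ ρL/d² with ρ ∝ (1+αΔT), so R_B/R_A = (1 − 52.5/100) × (1 − 21.6/100)⁻² × (1 − 0.0038×35.7)
= 0.475 × 1.627 × 0.8643 = 0.668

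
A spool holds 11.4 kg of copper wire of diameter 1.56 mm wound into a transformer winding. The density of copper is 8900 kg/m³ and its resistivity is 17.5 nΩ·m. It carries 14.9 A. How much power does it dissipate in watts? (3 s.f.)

ρ = 17.5 nΩ·m = 1.75×10^-8 Ω·m
A = π(d/2)² = π(7.8000e-04 m)² = 1.9113e-06 m²
L = m/(density·A) = 11.4/(8900×1.9113e-06) = 670.2 m
R = ρL/A = (1.75×10^-8)(670.2)/(1.9113e-06) = 6.136 Ω
P = I²R = (14.9)² × 6.136 = 1360 W

1360 W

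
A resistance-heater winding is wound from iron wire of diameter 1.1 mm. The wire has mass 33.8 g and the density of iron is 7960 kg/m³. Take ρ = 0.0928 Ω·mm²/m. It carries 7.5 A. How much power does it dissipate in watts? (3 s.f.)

ρ = 0.0928 Ω·mm²/m = 9.28×10^-8 Ω·m
A = π(d/2)² = π(5.5000e-04 m)² = 9.5033e-07 m²
L = m/(density·A) = 0.0338/(7960×9.5033e-07) = 4.468 m
R = ρL/A = (9.28×10^-8)(4.468)/(9.5033e-07) = 0.4363 Ω
P = I²R = (7.5)² × 0.4363 = 24.5 W

24.5 W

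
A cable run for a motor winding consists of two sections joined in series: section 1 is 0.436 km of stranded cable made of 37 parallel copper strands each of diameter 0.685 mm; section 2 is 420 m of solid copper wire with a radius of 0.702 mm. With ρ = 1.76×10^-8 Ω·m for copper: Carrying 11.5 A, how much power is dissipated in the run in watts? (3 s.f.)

Section 1: A_strand = π(3.4250e-04)² = 3.685e-07 m²; R₁ = ρL/(N·A_s) = (1.76×10^-8)(436)/(37×3.685e-07) = 0.5628 Ω
Section 2: A = πr² = π(7.0200e-04 m)² = 1.548e-06 m²
R₂ = (1.76×10^-8)(420)/(1.548e-06) = 4.775 Ω
R = R₁ + R₂ = 5.337 Ω
P = I²R = (11.5)² × 5.337 = 706 W

706 W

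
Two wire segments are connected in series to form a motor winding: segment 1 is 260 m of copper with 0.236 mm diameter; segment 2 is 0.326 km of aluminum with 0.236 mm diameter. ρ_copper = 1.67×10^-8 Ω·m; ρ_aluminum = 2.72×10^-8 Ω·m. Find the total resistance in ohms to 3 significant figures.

302 Ω

Segment 1: A = π(d/2)² = π(1.1800e-04 m)² = 4.374e-08 m²
R₁ = ρL/A = (1.67×10^-8)(260)/(4.374e-08) = 99.26 Ω
R₂ = (2.72×10^-8)(326)/(4.374e-08) = 202.7 Ω
R = R₁ + R₂ = 302 Ω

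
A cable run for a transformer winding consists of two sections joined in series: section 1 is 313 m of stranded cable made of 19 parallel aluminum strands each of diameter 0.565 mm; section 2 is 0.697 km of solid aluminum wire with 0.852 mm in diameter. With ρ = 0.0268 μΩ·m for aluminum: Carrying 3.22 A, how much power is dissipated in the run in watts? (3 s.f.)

ρ = 0.0268 μΩ·m = 2.68×10^-8 Ω·m
Section 1: A_strand = π(2.8250e-04)² = 2.507e-07 m²; R₁ = ρL/(N·A_s) = (2.68×10^-8)(313)/(19×2.507e-07) = 1.761 Ω
Section 2: A = π(d/2)² = π(4.2600e-04 m)² = 5.701e-07 m²
R₂ = (2.68×10^-8)(697)/(5.701e-07) = 32.76 Ω
R = R₁ + R₂ = 34.53 Ω
P = I²R = (3.22)² × 34.53 = 358 W

358 W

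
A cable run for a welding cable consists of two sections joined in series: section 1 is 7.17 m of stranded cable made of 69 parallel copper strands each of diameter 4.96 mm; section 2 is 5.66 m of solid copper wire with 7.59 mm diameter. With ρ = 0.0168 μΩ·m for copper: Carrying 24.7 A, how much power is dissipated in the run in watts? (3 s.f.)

ρ = 0.0168 μΩ·m = 1.68×10^-8 Ω·m
Section 1: A_strand = π(2.4800e-03)² = 1.932e-05 m²; R₁ = ρL/(N·A_s) = (1.68×10^-8)(7.17)/(69×1.932e-05) = 9.035×10^-5 Ω
Section 2: A = π(d/2)² = π(3.7950e-03 m)² = 4.525e-05 m²
R₂ = (1.68×10^-8)(5.66)/(4.525e-05) = 0.002102 Ω
R = R₁ + R₂ = 0.002192 Ω
P = I²R = (24.7)² × 0.002192 = 1.34 W

1.34 W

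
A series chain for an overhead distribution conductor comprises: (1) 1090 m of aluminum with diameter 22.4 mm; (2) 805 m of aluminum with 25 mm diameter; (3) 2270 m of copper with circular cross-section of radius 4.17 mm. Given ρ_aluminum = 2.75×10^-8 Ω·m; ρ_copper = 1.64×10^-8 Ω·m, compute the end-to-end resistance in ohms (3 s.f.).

Seg 1: A = π(d/2)² = π(1.1200e-02 m)² = 3.941e-04 m²
R_1 = (2.75×10^-8)(1090)/(3.941e-04) = 0.07606 Ω
Seg 2: A = π(d/2)² = π(1.2500e-02 m)² = 4.909e-04 m²
R_2 = (2.75×10^-8)(805)/(4.909e-04) = 0.0451 Ω
Seg 3: A = πr² = π(4.1700e-03 m)² = 5.463e-05 m²
R_3 = (1.64×10^-8)(2270)/(5.463e-05) = 0.6815 Ω
R_total = R_1 + R_2 + R_3 = 0.803 Ω

0.803 Ω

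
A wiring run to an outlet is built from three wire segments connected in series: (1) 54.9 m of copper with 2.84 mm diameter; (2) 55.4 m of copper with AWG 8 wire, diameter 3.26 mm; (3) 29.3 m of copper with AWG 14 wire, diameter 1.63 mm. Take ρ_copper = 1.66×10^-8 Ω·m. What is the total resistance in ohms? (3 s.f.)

0.487 Ω

Seg 1: A = π(d/2)² = π(1.4200e-03 m)² = 6.335e-06 m²
R_1 = (1.66×10^-8)(54.9)/(6.335e-06) = 0.1439 Ω
Seg 2: A = π(3.26/2 mm)² = π(1.6300e-03 m)² = 8.347e-06 m²
R_2 = (1.66×10^-8)(55.4)/(8.347e-06) = 0.1102 Ω
Seg 3: A = π(1.63/2 mm)² = π(8.1500e-04 m)² = 2.087e-06 m²
R_3 = (1.66×10^-8)(29.3)/(2.087e-06) = 0.2331 Ω
R_total = R_1 + R_2 + R_3 = 0.487 Ω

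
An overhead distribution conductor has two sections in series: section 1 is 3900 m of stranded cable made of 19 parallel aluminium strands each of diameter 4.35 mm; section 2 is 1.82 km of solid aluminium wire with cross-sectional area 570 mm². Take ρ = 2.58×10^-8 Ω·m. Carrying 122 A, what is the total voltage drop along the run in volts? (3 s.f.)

53.5 V

Section 1: A_strand = π(2.1750e-03)² = 1.486e-05 m²; R₁ = ρL/(N·A_s) = (2.58×10^-8)(3900)/(19×1.486e-05) = 0.3563 Ω
Section 2: A = 570 mm² = 5.700e-04 m²
R₂ = (2.58×10^-8)(1820)/(5.700e-04) = 0.08238 Ω
R = R₁ + R₂ = 0.4387 Ω
V = IR = 122 × 0.4387 = 53.5 V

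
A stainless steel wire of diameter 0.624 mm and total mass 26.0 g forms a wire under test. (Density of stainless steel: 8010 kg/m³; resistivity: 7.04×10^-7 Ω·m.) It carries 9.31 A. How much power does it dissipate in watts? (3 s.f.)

A = π(d/2)² = π(3.1200e-04 m)² = 3.0582e-07 m²
L = m/(density·A) = 0.026/(8010×3.0582e-07) = 10.61 m
R = ρL/A = (7.04×10^-7)(10.61)/(3.0582e-07) = 24.43 Ω
P = I²R = (9.31)² × 24.43 = 2120 W

2120 W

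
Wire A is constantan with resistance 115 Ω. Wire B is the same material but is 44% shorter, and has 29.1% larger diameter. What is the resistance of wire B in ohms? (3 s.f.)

38.6 Ω

R ∝ L/d², so R_B/R_A = (1 − 44/100) × (1 + 29.1/100)⁻²
= 0.56 × 0.6 = 0.336
R_B = 0.336 × 115 = 38.6 Ω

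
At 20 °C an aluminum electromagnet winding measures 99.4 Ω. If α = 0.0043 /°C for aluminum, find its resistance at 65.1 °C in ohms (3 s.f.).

ΔT = 65.1 − 20 = 45.1 °C
R = R₀(1 + αΔT) = 99.4 × (1 + 0.0043×45.1) = 99.4 × 1.194 = 119 Ω

119 Ω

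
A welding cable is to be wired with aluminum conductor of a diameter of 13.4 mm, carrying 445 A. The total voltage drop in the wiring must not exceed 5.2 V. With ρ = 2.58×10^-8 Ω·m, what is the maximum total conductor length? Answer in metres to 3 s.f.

63.9 m

A = π(d/2)² = π(6.7000e-03 m)² = 1.410e-04 m²
L_max = V_max·A/(1·ρI) = (5.2)(1.410e-04)/(2.58×10^-8×445) = 63.9 m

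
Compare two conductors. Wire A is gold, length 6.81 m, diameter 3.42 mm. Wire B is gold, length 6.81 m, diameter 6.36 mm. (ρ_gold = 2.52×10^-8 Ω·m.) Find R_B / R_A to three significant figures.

R ∝ ρL/d², so R_B/R_A = (d_A/d_B)²
= (3.42/6.36)² = 0.289

0.289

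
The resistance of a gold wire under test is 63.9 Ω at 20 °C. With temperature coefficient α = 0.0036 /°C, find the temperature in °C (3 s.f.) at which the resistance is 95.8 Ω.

159 °C

R = R₀(1 + α(T − T₀)) ⇒ T = T₀ + (R/R₀ − 1)/α
T = 20 + (95.8/63.9 − 1)/0.0036 = 20 + (0.4992)/0.0036 = 159 °C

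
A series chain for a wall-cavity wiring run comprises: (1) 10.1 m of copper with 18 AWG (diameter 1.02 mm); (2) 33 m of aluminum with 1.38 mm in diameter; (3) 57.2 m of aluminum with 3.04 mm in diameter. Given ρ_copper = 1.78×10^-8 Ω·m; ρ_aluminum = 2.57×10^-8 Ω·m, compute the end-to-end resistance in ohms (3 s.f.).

0.990 Ω

Seg 1: A = π(1.02/2 mm)² = π(5.1000e-04 m)² = 8.171e-07 m²
R_1 = (1.78×10^-8)(10.1)/(8.171e-07) = 0.22 Ω
Seg 2: A = π(d/2)² = π(6.9000e-04 m)² = 1.496e-06 m²
R_2 = (2.57×10^-8)(33)/(1.496e-06) = 0.567 Ω
Seg 3: A = π(d/2)² = π(1.5200e-03 m)² = 7.258e-06 m²
R_3 = (2.57×10^-8)(57.2)/(7.258e-06) = 0.2025 Ω
R_total = R_1 + R_2 + R_3 = 0.990 Ω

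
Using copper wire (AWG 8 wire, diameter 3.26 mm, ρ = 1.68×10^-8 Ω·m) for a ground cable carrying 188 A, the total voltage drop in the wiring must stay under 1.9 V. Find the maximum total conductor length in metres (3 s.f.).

A = π(3.26/2 mm)² = π(1.6300e-03 m)² = 8.347e-06 m²
L_max = V_max·A/(1·ρI) = (1.9)(8.347e-06)/(1.68×10^-8×188) = 5.02 m

5.02 m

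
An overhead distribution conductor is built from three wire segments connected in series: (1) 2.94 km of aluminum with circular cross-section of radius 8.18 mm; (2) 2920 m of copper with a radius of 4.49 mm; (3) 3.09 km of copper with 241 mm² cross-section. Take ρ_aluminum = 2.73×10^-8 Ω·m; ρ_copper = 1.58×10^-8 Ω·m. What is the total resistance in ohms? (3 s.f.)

Seg 1: A = πr² = π(8.1800e-03 m)² = 2.102e-04 m²
R_1 = (2.73×10^-8)(2940)/(2.102e-04) = 0.3818 Ω
Seg 2: A = πr² = π(4.4900e-03 m)² = 6.333e-05 m²
R_2 = (1.58×10^-8)(2920)/(6.333e-05) = 0.7284 Ω
Seg 3: A = 241 mm² = 2.410e-04 m²
R_3 = (1.58×10^-8)(3090)/(2.410e-04) = 0.2026 Ω
R_total = R_1 + R_2 + R_3 = 1.31 Ω

1.31 Ω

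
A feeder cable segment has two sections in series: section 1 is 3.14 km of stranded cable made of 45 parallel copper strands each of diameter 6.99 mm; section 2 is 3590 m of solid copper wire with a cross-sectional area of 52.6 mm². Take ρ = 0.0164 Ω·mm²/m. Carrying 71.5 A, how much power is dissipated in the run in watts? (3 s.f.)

5870 W

ρ = 0.0164 Ω·mm²/m = 1.64×10^-8 Ω·m
Section 1: A_strand = π(3.4950e-03)² = 3.837e-05 m²; R₁ = ρL/(N·A_s) = (1.64×10^-8)(3140)/(45×3.837e-05) = 0.02982 Ω
Section 2: A = 52.6 mm² = 5.260e-05 m²
R₂ = (1.64×10^-8)(3590)/(5.260e-05) = 1.119 Ω
R = R₁ + R₂ = 1.149 Ω
P = I²R = (71.5)² × 1.149 = 5870 W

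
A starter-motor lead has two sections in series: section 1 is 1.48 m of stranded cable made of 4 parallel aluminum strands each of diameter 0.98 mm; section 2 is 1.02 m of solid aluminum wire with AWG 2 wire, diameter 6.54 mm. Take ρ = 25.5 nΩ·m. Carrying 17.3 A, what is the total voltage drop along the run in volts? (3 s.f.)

0.230 V

ρ = 25.5 nΩ·m = 2.55×10^-8 Ω·m
Section 1: A_strand = π(4.9000e-04)² = 7.543e-07 m²; R₁ = ρL/(N·A_s) = (2.55×10^-8)(1.48)/(4×7.543e-07) = 0.01251 Ω
Section 2: A = π(6.54/2 mm)² = π(3.2700e-03 m)² = 3.359e-05 m²
R₂ = (2.55×10^-8)(1.02)/(3.359e-05) = 7.743×10^-4 Ω
R = R₁ + R₂ = 0.01328 Ω
V = IR = 17.3 × 0.01328 = 0.230 V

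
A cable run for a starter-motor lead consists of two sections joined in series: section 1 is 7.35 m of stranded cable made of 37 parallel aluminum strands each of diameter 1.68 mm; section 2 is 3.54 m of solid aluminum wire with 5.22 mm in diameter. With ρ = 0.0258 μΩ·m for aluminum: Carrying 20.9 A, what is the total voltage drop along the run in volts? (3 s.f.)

ρ = 0.0258 μΩ·m = 2.58×10^-8 Ω·m
Section 1: A_strand = π(8.4000e-04)² = 2.217e-06 m²; R₁ = ρL/(N·A_s) = (2.58×10^-8)(7.35)/(37×2.217e-06) = 0.002312 Ω
Section 2: A = π(d/2)² = π(2.6100e-03 m)² = 2.140e-05 m²
R₂ = (2.58×10^-8)(3.54)/(2.140e-05) = 0.004268 Ω
R = R₁ + R₂ = 0.00658 Ω
V = IR = 20.9 × 0.00658 = 0.138 V

0.138 V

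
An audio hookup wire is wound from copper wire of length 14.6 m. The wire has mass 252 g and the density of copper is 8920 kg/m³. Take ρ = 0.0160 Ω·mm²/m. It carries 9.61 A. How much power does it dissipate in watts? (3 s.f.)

11.1 W

ρ = 0.0160 Ω·mm²/m = 1.60×10^-8 Ω·m
A = m/(density·L) = 0.252/(8920×14.6) = 1.9350e-06 m²
R = ρL/A = (1.60×10^-8)(14.6)/(1.9350e-06) = 0.1207 Ω
P = I²R = (9.61)² × 0.1207 = 11.1 W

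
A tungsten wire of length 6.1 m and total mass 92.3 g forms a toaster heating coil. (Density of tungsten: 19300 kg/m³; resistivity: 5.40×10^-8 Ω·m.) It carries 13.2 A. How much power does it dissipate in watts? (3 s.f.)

73.2 W

A = m/(density·L) = 0.0923/(19300×6.1) = 7.8400e-07 m²
R = ρL/A = (5.40×10^-8)(6.1)/(7.8400e-07) = 0.4202 Ω
P = I²R = (13.2)² × 0.4202 = 73.2 W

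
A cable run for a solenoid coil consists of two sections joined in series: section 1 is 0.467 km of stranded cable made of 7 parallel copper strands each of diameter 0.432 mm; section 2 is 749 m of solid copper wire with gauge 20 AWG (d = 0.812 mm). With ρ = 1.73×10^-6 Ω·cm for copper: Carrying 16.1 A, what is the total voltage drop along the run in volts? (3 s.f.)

530 V

ρ = 1.73×10^-6 Ω·cm = 1.73×10^-8 Ω·m
Section 1: A_strand = π(2.1600e-04)² = 1.466e-07 m²; R₁ = ρL/(N·A_s) = (1.73×10^-8)(467)/(7×1.466e-07) = 7.874 Ω
Section 2: A = π(0.812/2 mm)² = π(4.0600e-04 m)² = 5.178e-07 m²
R₂ = (1.73×10^-8)(749)/(5.178e-07) = 25.02 Ω
R = R₁ + R₂ = 32.9 Ω
V = IR = 16.1 × 32.9 = 530 V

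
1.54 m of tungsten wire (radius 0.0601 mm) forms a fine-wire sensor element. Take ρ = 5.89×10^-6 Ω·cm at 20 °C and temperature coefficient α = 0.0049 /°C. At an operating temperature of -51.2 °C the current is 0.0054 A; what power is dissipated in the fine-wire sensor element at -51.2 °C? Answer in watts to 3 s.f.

ρ = 5.89×10^-6 Ω·cm = 5.89×10^-8 Ω·m
A = πr² = π(6.0100e-05 m)² = 1.135e-08 m²
R₍20₎ = ρL/A = (5.89×10^-8)(1.54)/(1.135e-08) = 7.994 Ω
R₍-51.2₎ = R₍20₎(1 + αΔT) = 7.994 × (1 + 0.0049×-71.2) = 5.205 Ω
P = I²R = (0.0054)² × 5.205 = 1.52×10^-4 W

1.52×10^-4 W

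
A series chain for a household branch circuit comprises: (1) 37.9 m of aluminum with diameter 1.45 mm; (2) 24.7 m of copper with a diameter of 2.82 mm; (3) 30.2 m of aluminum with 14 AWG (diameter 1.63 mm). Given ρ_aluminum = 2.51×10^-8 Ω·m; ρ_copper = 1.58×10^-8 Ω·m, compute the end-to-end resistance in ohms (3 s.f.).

1.00 Ω

Seg 1: A = π(d/2)² = π(7.2500e-04 m)² = 1.651e-06 m²
R_1 = (2.51×10^-8)(37.9)/(1.651e-06) = 0.5761 Ω
Seg 2: A = π(d/2)² = π(1.4100e-03 m)² = 6.246e-06 m²
R_2 = (1.58×10^-8)(24.7)/(6.246e-06) = 0.06248 Ω
Seg 3: A = π(1.63/2 mm)² = π(8.1500e-04 m)² = 2.087e-06 m²
R_3 = (2.51×10^-8)(30.2)/(2.087e-06) = 0.3633 Ω
R_total = R_1 + R_2 + R_3 = 1.00 Ω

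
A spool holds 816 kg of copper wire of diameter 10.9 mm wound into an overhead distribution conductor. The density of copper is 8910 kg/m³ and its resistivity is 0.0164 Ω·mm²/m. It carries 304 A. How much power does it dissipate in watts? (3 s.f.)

15900 W

ρ = 0.0164 Ω·mm²/m = 1.64×10^-8 Ω·m
A = π(d/2)² = π(5.4500e-03 m)² = 9.3313e-05 m²
L = m/(density·A) = 816/(8910×9.3313e-05) = 981.5 m
R = ρL/A = (1.64×10^-8)(981.5)/(9.3313e-05) = 0.1725 Ω
P = I²R = (304)² × 0.1725 = 15900 W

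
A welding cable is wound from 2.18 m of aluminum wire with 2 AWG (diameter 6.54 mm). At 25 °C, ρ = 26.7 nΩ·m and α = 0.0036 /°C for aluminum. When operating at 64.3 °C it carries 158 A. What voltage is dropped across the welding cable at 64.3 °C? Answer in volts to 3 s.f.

ρ = 26.7 nΩ·m = 2.67×10^-8 Ω·m
A = π(6.54/2 mm)² = π(3.2700e-03 m)² = 3.359e-05 m²
R₍25₎ = ρL/A = (2.67×10^-8)(2.18)/(3.359e-05) = 0.001733 Ω
R₍64.3₎ = R₍25₎(1 + αΔT) = 0.001733 × (1 + 0.0036×39.3) = 0.001978 Ω
V = IR = 158 × 0.001978 = 0.312 V

0.312 V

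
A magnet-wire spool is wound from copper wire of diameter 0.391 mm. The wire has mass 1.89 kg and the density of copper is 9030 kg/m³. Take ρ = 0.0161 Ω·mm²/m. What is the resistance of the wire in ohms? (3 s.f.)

ρ = 0.0161 Ω·mm²/m = 1.61×10^-8 Ω·m
A = π(d/2)² = π(1.9550e-04 m)² = 1.2007e-07 m²
L = m/(density·A) = 1.89/(9030×1.2007e-07) = 1743 m
R = ρL/A = (1.61×10^-8)(1743)/(1.2007e-07) = 234 Ω

234 Ω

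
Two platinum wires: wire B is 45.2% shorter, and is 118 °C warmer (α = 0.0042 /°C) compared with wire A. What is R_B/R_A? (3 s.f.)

R ∝ ρL/d² with ρ ∝ (1+αΔT), so R_B/R_A = (1 − 45.2/100) × (1 + 0.0042×118)
= 0.548 × 1.496 = 0.820

0.820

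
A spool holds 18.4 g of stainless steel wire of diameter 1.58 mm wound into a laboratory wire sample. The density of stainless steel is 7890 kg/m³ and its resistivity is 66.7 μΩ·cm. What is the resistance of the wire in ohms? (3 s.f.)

ρ = 66.7 μΩ·cm = 6.67×10^-7 Ω·m
A = π(d/2)² = π(7.9000e-04 m)² = 1.9607e-06 m²
L = m/(density·A) = 0.0184/(7890×1.9607e-06) = 1.189 m
R = ρL/A = (6.67×10^-7)(1.189)/(1.9607e-06) = 0.405 Ω

0.405 Ω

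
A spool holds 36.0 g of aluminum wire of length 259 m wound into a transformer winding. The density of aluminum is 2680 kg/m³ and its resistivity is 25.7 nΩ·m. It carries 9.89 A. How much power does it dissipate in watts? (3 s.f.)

ρ = 25.7 nΩ·m = 2.57×10^-8 Ω·m
A = m/(density·L) = 0.036/(2680×259) = 5.1864e-08 m²
R = ρL/A = (2.57×10^-8)(259)/(5.1864e-08) = 128.3 Ω
P = I²R = (9.89)² × 128.3 = 12600 W

12600 W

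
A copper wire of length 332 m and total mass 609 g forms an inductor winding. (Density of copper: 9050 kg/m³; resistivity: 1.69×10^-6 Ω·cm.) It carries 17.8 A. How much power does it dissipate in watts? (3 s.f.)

ρ = 1.69×10^-6 Ω·cm = 1.69×10^-8 Ω·m
A = m/(density·L) = 0.609/(9050×332) = 2.0269e-07 m²
R = ρL/A = (1.69×10^-8)(332)/(2.0269e-07) = 27.68 Ω
P = I²R = (17.8)² × 27.68 = 8770 W

8770 W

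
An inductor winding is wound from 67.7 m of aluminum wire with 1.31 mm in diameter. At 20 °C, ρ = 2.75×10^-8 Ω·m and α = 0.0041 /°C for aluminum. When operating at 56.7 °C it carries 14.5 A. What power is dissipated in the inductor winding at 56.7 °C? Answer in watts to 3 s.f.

A = π(d/2)² = π(6.5500e-04 m)² = 1.348e-06 m²
R₍20₎ = ρL/A = (2.75×10^-8)(67.7)/(1.348e-06) = 1.381 Ω
R₍56.7₎ = R₍20₎(1 + αΔT) = 1.381 × (1 + 0.0041×36.7) = 1.589 Ω
P = I²R = (14.5)² × 1.589 = 334 W

334 W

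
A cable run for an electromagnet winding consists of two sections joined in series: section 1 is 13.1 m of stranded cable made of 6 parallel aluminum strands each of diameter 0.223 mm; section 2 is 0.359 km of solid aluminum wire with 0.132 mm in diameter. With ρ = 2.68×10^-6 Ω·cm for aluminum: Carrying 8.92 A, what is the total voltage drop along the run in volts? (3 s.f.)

ρ = 2.68×10^-6 Ω·cm = 2.68×10^-8 Ω·m
Section 1: A_strand = π(1.1150e-04)² = 3.906e-08 m²; R₁ = ρL/(N·A_s) = (2.68×10^-8)(13.1)/(6×3.906e-08) = 1.498 Ω
Section 2: A = π(d/2)² = π(6.6000e-05 m)² = 1.368e-08 m²
R₂ = (2.68×10^-8)(359)/(1.368e-08) = 703.1 Ω
R = R₁ + R₂ = 704.6 Ω
V = IR = 8.92 × 704.6 = 6280 V

6280 V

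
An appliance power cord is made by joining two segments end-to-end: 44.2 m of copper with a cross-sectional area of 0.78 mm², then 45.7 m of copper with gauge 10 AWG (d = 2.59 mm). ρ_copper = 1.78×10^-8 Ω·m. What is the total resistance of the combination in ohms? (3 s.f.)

Segment 1: A = 0.78 mm² = 7.800e-07 m²
R₁ = ρL/A = (1.78×10^-8)(44.2)/(7.800e-07) = 1.009 Ω
Segment 2: A = π(2.59/2 mm)² = π(1.2950e-03 m)² = 5.269e-06 m²
R₂ = (1.78×10^-8)(45.7)/(5.269e-06) = 0.1544 Ω
R = R₁ + R₂ = 1.16 Ω

1.16 Ω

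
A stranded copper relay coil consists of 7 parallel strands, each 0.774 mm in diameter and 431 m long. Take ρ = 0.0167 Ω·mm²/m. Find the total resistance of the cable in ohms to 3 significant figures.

2.19 Ω

ρ = 0.0167 Ω·mm²/m = 1.67×10^-8 Ω·m
A_strand = π(3.8700e-04 m)² = 4.705e-07 m²
R_strand = ρL/A = (1.67×10^-8)(431)/(4.705e-07) = 15.3 Ω
R_total = R_strand/N = 15.3/7 = 2.19 Ω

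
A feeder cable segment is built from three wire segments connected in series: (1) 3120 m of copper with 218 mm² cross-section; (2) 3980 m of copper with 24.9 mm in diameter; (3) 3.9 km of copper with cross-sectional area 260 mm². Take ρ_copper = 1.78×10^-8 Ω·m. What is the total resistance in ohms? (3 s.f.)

Seg 1: A = 218 mm² = 2.180e-04 m²
R_1 = (1.78×10^-8)(3120)/(2.180e-04) = 0.2548 Ω
Seg 2: A = π(d/2)² = π(1.2450e-02 m)² = 4.870e-04 m²
R_2 = (1.78×10^-8)(3980)/(4.870e-04) = 0.1455 Ω
Seg 3: A = 260 mm² = 2.600e-04 m²
R_3 = (1.78×10^-8)(3900)/(2.600e-04) = 0.267 Ω
R_total = R_1 + R_2 + R_3 = 0.667 Ω

0.667 Ω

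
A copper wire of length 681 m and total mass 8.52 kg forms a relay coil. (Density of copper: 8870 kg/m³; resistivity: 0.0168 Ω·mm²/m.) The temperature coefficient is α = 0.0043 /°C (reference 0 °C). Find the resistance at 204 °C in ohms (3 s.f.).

15.2 Ω

ρ = 0.0168 Ω·mm²/m = 1.68×10^-8 Ω·m
A = m/(density·L) = 8.52/(8870×681) = 1.4105e-06 m²
R = ρL/A = (1.68×10^-8)(681)/(1.4105e-06) = 8.111 Ω
R(204 °C) = 8.111 × (1 + 0.0043×204) = 15.2 Ω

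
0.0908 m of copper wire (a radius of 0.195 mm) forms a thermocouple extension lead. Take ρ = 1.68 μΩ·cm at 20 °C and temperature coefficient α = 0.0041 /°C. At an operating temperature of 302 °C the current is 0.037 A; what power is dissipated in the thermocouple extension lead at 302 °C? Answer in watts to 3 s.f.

ρ = 1.68 μΩ·cm = 1.68×10^-8 Ω·m
A = πr² = π(1.9500e-04 m)² = 1.195e-07 m²
R₍20₎ = ρL/A = (1.68×10^-8)(0.0908)/(1.195e-07) = 0.01277 Ω
R₍302₎ = R₍20₎(1 + αΔT) = 0.01277 × (1 + 0.0041×282) = 0.02753 Ω
P = I²R = (0.037)² × 0.02753 = 3.77×10^-5 W

3.77×10^-5 W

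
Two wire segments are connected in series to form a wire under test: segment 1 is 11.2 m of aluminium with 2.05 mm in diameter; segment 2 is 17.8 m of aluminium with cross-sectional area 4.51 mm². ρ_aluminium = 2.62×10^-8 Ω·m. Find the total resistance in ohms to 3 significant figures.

Segment 1: A = π(d/2)² = π(1.0250e-03 m)² = 3.301e-06 m²
R₁ = ρL/A = (2.62×10^-8)(11.2)/(3.301e-06) = 0.0889 Ω
Segment 2: A = 4.51 mm² = 4.510e-06 m²
R₂ = (2.62×10^-8)(17.8)/(4.510e-06) = 0.1034 Ω
R = R₁ + R₂ = 0.192 Ω

0.192 Ω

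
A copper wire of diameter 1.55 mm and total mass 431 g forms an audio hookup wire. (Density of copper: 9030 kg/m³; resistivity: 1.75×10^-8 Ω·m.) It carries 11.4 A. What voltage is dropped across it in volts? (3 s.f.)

A = π(d/2)² = π(7.7500e-04 m)² = 1.8869e-06 m²
L = m/(density·A) = 0.431/(9030×1.8869e-06) = 25.3 m
R = ρL/A = (1.75×10^-8)(25.3)/(1.8869e-06) = 0.2346 Ω
V = IR = 11.4 × 0.2346 = 2.67 V

2.67 V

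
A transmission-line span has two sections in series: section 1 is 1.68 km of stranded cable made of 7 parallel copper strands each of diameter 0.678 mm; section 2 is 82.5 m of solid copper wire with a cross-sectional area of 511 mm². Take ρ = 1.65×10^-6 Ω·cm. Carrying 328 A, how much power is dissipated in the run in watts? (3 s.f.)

ρ = 1.65×10^-6 Ω·cm = 1.65×10^-8 Ω·m
Section 1: A_strand = π(3.3900e-04)² = 3.610e-07 m²; R₁ = ρL/(N·A_s) = (1.65×10^-8)(1680)/(7×3.610e-07) = 10.97 Ω
Section 2: A = 511 mm² = 5.110e-04 m²
R₂ = (1.65×10^-8)(82.5)/(5.110e-04) = 0.002664 Ω
R = R₁ + R₂ = 10.97 Ω
P = I²R = (328)² × 10.97 = 1.18×10^6 W

1.18×10^6 W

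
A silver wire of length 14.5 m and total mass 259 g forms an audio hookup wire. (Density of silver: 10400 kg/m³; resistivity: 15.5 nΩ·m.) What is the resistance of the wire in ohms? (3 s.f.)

ρ = 15.5 nΩ·m = 1.55×10^-8 Ω·m
A = m/(density·L) = 0.259/(10400×14.5) = 1.7175e-06 m²
R = ρL/A = (1.55×10^-8)(14.5)/(1.7175e-06) = 0.131 Ω

0.131 Ω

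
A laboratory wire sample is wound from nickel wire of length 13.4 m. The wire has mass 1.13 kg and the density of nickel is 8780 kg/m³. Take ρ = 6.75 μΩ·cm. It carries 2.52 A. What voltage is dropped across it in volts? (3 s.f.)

ρ = 6.75 μΩ·cm = 6.75×10^-8 Ω·m
A = m/(density·L) = 1.13/(8780×13.4) = 9.6046e-06 m²
R = ρL/A = (6.75×10^-8)(13.4)/(9.6046e-06) = 0.09417 Ω
V = IR = 2.52 × 0.09417 = 0.237 V

0.237 V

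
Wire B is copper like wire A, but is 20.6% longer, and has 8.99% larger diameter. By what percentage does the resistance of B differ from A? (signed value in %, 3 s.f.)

R ∝ L/d², so R_B/R_A = (1 + 20.6/100) × (1 + 8.99/100)⁻²
= 1.206 × 0.8418 = 1.015
(R_B − R_A)/R_A = 1.015 − 1 = 1.53%

1.53%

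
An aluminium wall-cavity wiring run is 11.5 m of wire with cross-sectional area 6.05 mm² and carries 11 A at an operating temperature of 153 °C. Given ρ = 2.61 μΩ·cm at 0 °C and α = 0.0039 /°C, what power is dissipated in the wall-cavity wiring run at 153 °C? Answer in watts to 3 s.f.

9.58 W

ρ = 2.61 μΩ·cm = 2.61×10^-8 Ω·m
A = 6.05 mm² = 6.050e-06 m²
R₍0₎ = ρL/A = (2.61×10^-8)(11.5)/(6.050e-06) = 0.04961 Ω
R₍153₎ = R₍0₎(1 + αΔT) = 0.04961 × (1 + 0.0039×153) = 0.07921 Ω
P = I²R = (11)² × 0.07921 = 9.58 W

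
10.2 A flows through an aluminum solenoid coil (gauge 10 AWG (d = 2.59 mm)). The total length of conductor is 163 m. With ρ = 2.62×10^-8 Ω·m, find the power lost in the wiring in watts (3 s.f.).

A = π(2.59/2 mm)² = π(1.2950e-03 m)² = 5.269e-06 m²
R = ρL/A = (2.62×10^-8)(163)/(5.269e-06) = 0.8106 Ω
P = I²R = (10.2)² × 0.8106 = 84.3 W

84.3 W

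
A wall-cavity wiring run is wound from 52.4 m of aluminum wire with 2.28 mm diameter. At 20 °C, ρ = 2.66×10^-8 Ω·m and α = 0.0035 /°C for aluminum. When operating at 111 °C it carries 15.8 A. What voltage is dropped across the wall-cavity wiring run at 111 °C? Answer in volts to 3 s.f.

A = π(d/2)² = π(1.1400e-03 m)² = 4.083e-06 m²
R₍20₎ = ρL/A = (2.66×10^-8)(52.4)/(4.083e-06) = 0.3414 Ω
R₍111₎ = R₍20₎(1 + αΔT) = 0.3414 × (1 + 0.0035×91) = 0.4501 Ω
V = IR = 15.8 × 0.4501 = 7.11 V

7.11 V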